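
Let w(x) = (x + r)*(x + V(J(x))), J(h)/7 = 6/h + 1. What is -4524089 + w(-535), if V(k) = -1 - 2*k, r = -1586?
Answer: -1796461529/535 ≈ -3.3579e+6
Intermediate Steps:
J(h) = 7 + 42/h (J(h) = 7*(6/h + 1) = 7*(1 + 6/h) = 7 + 42/h)
w(x) = (-1586 + x)*(-15 + x - 84/x) (w(x) = (x - 1586)*(x + (-1 - 2*(7 + 42/x))) = (-1586 + x)*(x + (-1 + (-14 - 84/x))) = (-1586 + x)*(x + (-15 - 84/x)) = (-1586 + x)*(-15 + x - 84/x))
-4524089 + w(-535) = -4524089 + (23706 + (-535)**2 - 1601*(-535) + 133224/(-535)) = -4524089 + (23706 + 286225 + 856535 + 133224*(-1/535)) = -4524089 + (23706 + 286225 + 856535 - 133224/535) = -4524089 + 623926086/535 = -1796461529/535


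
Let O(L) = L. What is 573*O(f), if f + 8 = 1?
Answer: -4011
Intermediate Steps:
f = -7 (f = -8 + 1 = -7)
573*O(f) = 573*(-7) = -4011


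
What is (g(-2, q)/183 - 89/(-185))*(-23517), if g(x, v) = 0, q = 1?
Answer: -2093013/185 ≈ -11314.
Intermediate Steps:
(g(-2, q)/183 - 89/(-185))*(-23517) = (0/183 - 89/(-185))*(-23517) = (0*(1/183) - 89*(-1/185))*(-23517) = (0 + 89/185)*(-23517) = (89/185)*(-23517) = -2093013/185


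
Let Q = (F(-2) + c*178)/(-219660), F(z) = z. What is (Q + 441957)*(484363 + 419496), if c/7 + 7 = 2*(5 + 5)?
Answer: 21936716324714554/54915 ≈ 3.9947e+11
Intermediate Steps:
c = 91 (c = -49 + 7*(2*(5 + 5)) = -49 + 7*(2*10) = -49 + 7*20 = -49 + 140 = 91)
Q = -4049/54915 (Q = (-2 + 91*178)/(-219660) = (-2 + 16198)*(-1/219660) = 16196*(-1/219660) = -4049/54915 ≈ -0.073732)
(Q + 441957)*(484363 + 419496) = (-4049/54915 + 441957)*(484363 + 419496) = (24270064606/54915)*903859 = 21936716324714554/54915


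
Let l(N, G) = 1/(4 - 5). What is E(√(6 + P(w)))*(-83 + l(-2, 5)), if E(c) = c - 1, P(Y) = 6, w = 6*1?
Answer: 84 - 168*√3 ≈ -206.98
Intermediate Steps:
w = 6
l(N, G) = -1 (l(N, G) = 1/(-1) = -1)
E(c) = -1 + c
E(√(6 + P(w)))*(-83 + l(-2, 5)) = (-1 + √(6 + 6))*(-83 - 1) = (-1 + √12)*(-84) = (-1 + 2*√3)*(-84) = 84 - 168*√3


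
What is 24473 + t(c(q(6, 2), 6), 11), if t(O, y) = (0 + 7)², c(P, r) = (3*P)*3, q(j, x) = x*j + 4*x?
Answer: 24522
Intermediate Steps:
q(j, x) = 4*x + j*x (q(j, x) = j*x + 4*x = 4*x + j*x)
c(P, r) = 9*P
t(O, y) = 49 (t(O, y) = 7² = 49)
24473 + t(c(q(6, 2), 6), 11) = 24473 + 49 = 24522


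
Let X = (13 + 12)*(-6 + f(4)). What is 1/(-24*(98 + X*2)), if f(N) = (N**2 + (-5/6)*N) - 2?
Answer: -1/7952 ≈ -0.00012575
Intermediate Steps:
f(N) = -2 + N**2 - 5*N/6 (f(N) = (N**2 + (-5*1/6)*N) - 2 = (N**2 - 5*N/6) - 2 = -2 + N**2 - 5*N/6)
X = 350/3 (X = (13 + 12)*(-6 + (-2 + 4**2 - 5/6*4)) = 25*(-6 + (-2 + 16 - 10/3)) = 25*(-6 + 32/3) = 25*(14/3) = 350/3 ≈ 116.67)
1/(-24*(98 + X*2)) = 1/(-24*(98 + (350/3)*2)) = 1/(-24*(98 + 700/3)) = 1/(-24*994/3) = 1/(-7952) = -1/7952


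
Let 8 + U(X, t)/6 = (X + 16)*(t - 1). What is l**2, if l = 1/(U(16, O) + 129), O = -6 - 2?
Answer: 1/2712609 ≈ 3.6865e-7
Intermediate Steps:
O = -8
U(X, t) = -48 + 6*(-1 + t)*(16 + X) (U(X, t) = -48 + 6*((X + 16)*(t - 1)) = -48 + 6*((16 + X)*(-1 + t)) = -48 + 6*((-1 + t)*(16 + X)) = -48 + 6*(-1 + t)*(16 + X))
l = -1/1647 (l = 1/((-144 - 6*16 + 96*(-8) + 6*16*(-8)) + 129) = 1/((-144 - 96 - 768 - 768) + 129) = 1/(-1776 + 129) = 1/(-1647) = -1/1647 ≈ -0.00060716)
l**2 = (-1/1647)**2 = 1/2712609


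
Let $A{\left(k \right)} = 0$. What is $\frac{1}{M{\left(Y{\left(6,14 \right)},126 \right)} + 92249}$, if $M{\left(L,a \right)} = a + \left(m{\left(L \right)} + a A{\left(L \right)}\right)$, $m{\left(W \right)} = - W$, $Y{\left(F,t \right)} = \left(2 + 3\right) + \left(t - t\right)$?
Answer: $\frac{1}{92370} \approx 1.0826 \cdot 10^{-5}$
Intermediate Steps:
$Y{\left(F,t \right)} = 5$ ($Y{\left(F,t \right)} = 5 + 0 = 5$)
$M{\left(L,a \right)} = a - L$ ($M{\left(L,a \right)} = a - \left(L - a 0\right) = a + \left(- L + 0\right) = a - L$)
$\frac{1}{M{\left(Y{\left(6,14 \right)},126 \right)} + 92249} = \frac{1}{\left(126 - 5\right) + 92249} = \frac{1}{121 + 92249} = \frac{1}{92370}$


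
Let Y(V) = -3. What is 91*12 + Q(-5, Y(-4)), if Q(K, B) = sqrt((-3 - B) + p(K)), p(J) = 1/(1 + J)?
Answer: 1092 + I/2 ≈ 1092.0 + 0.5*I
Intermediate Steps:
Q(K, B) = sqrt(-3 + 1/(1 + K) - B) (Q(K, B) = sqrt((-3 - B) + 1/(1 + K)) = sqrt(-3 + 1/(1 + K) - B))
91*12 + Q(-5, Y(-4)) = 91*12 + sqrt((1 - (1 - 5)*(3 - 3))/(1 - 5)) = 1092 + sqrt((1 - 1*(-4)*0)/(-4)) = 1092 + sqrt(-(1 + 0)/4) = 1092 + sqrt(-1/4*1) = 1092 + sqrt(-1/4) = 1092 + I/2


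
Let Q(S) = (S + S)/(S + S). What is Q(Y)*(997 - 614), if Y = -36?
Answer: 383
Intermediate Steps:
Q(S) = 1 (Q(S) = (2*S)/((2*S)) = (2*S)*(1/(2*S)) = 1)
Q(Y)*(997 - 614) = 1*(997 - 614) = 1*383 = 383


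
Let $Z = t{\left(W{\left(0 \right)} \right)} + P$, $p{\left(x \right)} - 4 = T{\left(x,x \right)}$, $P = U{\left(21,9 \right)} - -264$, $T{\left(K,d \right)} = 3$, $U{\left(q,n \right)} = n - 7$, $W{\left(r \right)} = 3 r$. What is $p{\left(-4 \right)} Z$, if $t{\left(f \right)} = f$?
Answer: $1862$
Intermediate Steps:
$U{\left(q,n \right)} = -7 + n$
$P = 266$ ($P = \left(-7 + 9\right) - -264 = 2 + 264 = 266$)
$p{\left(x \right)} = 7$ ($p{\left(x \right)} = 4 + 3 = 7$)
$Z = 266$ ($Z = 3 \cdot 0 + 266 = 0 + 266 = 266$)
$p{\left(-4 \right)} Z = 7 \cdot 266 = 1862$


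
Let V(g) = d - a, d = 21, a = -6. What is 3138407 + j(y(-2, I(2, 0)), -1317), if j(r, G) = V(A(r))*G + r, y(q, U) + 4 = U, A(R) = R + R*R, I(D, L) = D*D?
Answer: 3102848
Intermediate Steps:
I(D, L) = D**2
A(R) = R + R**2
y(q, U) = -4 + U
V(g) = 27 (V(g) = 21 - 1*(-6) = 21 + 6 = 27)
j(r, G) = r + 27*G (j(r, G) = 27*G + r = r + 27*G)
3138407 + j(y(-2, I(2, 0)), -1317) = 3138407 + ((-4 + 2**2) + 27*(-1317)) = 3138407 + ((-4 + 4) - 35559) = 3138407 + (0 - 35559) = 3138407 - 35559 = 3102848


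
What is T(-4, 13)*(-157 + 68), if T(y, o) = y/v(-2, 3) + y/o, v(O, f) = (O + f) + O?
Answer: -4272/13 ≈ -328.62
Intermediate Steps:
v(O, f) = f + 2*O
T(y, o) = -y + y/o (T(y, o) = y/(3 + 2*(-2)) + y/o = y/(3 - 4) + y/o = y/(-1) + y/o = y*(-1) + y/o = -y + y/o)
T(-4, 13)*(-157 + 68) = (-1*(-4) - 4/13)*(-157 + 68) = (4 - 4*1/13)*(-89) = (4 - 4/13)*(-89) = (48/13)*(-89) = -4272/13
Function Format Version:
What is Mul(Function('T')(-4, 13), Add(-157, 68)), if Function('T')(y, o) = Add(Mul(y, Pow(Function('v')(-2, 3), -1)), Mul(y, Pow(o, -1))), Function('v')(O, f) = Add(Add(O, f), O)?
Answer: Rational(-4272, 13) ≈ -328.62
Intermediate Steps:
Function('v')(O, f) = Add(f, Mul(2, O))
Function('T')(y, o) = Add(Mul(-1, y), Mul(y, Pow(o, -1))) (Function('T')(y, o) = Add(Mul(y, Pow(Add(3, Mul(2, -2)), -1)), Mul(y, Pow(o, -1))) = Add(Mul(y, Pow(Add(3, -4), -1)), Mul(y, Pow(o, -1))) = Add(Mul(y, Pow(-1, -1)), Mul(y, Pow(o, -1))) = Add(Mul(y, -1), Mul(y, Pow(o, -1))) = Add(Mul(-1, y), Mul(y, Pow(o, -1))))
Mul(Function('T')(-4, 13), Add(-157, 68)) = Mul(Add(Mul(-1, -4), Mul(-4, Pow(13, -1))), Add(-157, 68)) = Mul(Add(4, Mul(-4, Rational(1, 13))), -89) = Mul(Add(4, Rational(-4, 13)), -89) = Mul(Rational(48, 13), -89) = Rational(-4272, 13)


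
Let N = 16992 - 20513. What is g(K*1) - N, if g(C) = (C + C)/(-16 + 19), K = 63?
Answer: 3563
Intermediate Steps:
N = -3521
g(C) = 2*C/3 (g(C) = (2*C)/3 = (2*C)*(1/3) = 2*C/3)
g(K*1) - N = 2*(63*1)/3 - 1*(-3521) = (2/3)*63 + 3521 = 42 + 3521 = 3563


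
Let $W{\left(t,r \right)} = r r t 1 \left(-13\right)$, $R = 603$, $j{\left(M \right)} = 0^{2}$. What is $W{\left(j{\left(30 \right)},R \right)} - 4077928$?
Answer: $-4077928$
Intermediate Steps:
$j{\left(M \right)} = 0$
$W{\left(t,r \right)} = - 13 t r^{2}$ ($W{\left(t,r \right)} = r r t \left(-13\right) = t r^{2} \left(-13\right) = - 13 t r^{2}$)
$W{\left(j{\left(30 \right)},R \right)} - 4077928 = \left(-13\right) 0 \cdot 603^{2} - 4077928 = \left(-13\right) 0 \cdot 363609 - 4077928 = 0 - 4077928 = -4077928$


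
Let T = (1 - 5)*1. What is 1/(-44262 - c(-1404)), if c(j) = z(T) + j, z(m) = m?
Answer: -1/42854 ≈ -2.3335e-5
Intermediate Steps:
T = -4 (T = -4*1 = -4)
c(j) = -4 + j
1/(-44262 - c(-1404)) = 1/(-44262 - (-4 - 1404)) = 1/(-44262 - 1*(-1408)) = 1/(-44262 + 1408) = 1/(-42854) = -1/42854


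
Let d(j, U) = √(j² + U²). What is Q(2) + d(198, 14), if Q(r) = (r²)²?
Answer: 16 + 10*√394 ≈ 214.49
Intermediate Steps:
d(j, U) = √(U² + j²)
Q(r) = r⁴
Q(2) + d(198, 14) = 2⁴ + √(14² + 198²) = 16 + √(196 + 39204) = 16 + √39400 = 16 + 10*√394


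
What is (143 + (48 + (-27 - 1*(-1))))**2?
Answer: 27225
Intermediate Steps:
(143 + (48 + (-27 - 1*(-1))))**2 = (143 + (48 + (-27 + 1)))**2 = (143 + (48 - 26))**2 = (143 + 22)**2 = 165**2 = 27225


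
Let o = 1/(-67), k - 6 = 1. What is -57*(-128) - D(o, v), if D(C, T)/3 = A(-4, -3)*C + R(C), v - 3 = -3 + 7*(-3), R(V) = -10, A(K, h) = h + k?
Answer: 490854/67 ≈ 7326.2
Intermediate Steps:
k = 7 (k = 6 + 1 = 7)
A(K, h) = 7 + h (A(K, h) = h + 7 = 7 + h)
o = -1/67 ≈ -0.014925
v = -21 (v = 3 + (-3 + 7*(-3)) = 3 + (-3 - 21) = 3 - 24 = -21)
D(C, T) = -30 + 12*C (D(C, T) = 3*((7 - 3)*C - 10) = 3*(4*C - 10) = 3*(-10 + 4*C) = -30 + 12*C)
-57*(-128) - D(o, v) = -57*(-128) - (-30 + 12*(-1/67)) = 7296 - (-30 - 12/67) = 7296 - 1*(-2022/67) = 7296 + 2022/67 = 490854/67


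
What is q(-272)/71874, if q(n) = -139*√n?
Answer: -278*I*√17/35937 ≈ -0.031895*I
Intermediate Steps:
q(-272)/71874 = -556*I*√17/71874 = -556*I*√17*(1/71874) = -278*I*√17/35937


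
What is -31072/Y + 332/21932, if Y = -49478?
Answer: 87237225/135643937 ≈ 0.64313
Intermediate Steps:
-31072/Y + 332/21932 = -31072/(-49478) + 332/21932 = -31072*(-1/49478) + 332*(1/21932) = 15536/24739 + 83/5483 = 87237225/135643937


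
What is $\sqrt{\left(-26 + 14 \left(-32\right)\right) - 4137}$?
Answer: $i \sqrt{4611} \approx 67.904 i$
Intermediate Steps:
$\sqrt{\left(-26 + 14 \left(-32\right)\right) - 4137} = \sqrt{\left(-26 - 448\right) - 4137} = \sqrt{-474 - 4137} = \sqrt{-4611} = i \sqrt{4611}$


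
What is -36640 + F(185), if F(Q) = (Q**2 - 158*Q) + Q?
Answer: -31460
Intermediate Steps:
F(Q) = Q**2 - 157*Q
-36640 + F(185) = -36640 + 185*(-157 + 185) = -36640 + 185*28 = -36640 + 5180 = -31460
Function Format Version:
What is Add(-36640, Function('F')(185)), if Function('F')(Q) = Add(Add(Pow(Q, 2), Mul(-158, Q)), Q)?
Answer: -31460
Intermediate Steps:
Function('F')(Q) = Add(Pow(Q, 2), Mul(-157, Q))
Add(-36640, Function('F')(185)) = Add(-36640, Mul(185, Add(-157, 185))) = Add(-36640, Mul(185, 28)) = Add(-36640, 5180) = -31460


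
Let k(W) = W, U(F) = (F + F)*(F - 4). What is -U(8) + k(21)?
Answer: -43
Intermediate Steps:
U(F) = 2*F*(-4 + F) (U(F) = (2*F)*(-4 + F) = 2*F*(-4 + F))
-U(8) + k(21) = -2*8*(-4 + 8) + 21 = -2*8*4 + 21 = -1*64 + 21 = -64 + 21 = -43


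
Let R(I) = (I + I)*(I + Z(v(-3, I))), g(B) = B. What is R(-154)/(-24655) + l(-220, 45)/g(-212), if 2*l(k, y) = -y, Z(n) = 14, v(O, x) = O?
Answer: -3434681/2090744 ≈ -1.6428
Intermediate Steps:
l(k, y) = -y/2 (l(k, y) = (-y)/2 = -y/2)
R(I) = 2*I*(14 + I) (R(I) = (I + I)*(I + 14) = (2*I)*(14 + I) = 2*I*(14 + I))
R(-154)/(-24655) + l(-220, 45)/g(-212) = (2*(-154)*(14 - 154))/(-24655) - ½*45/(-212) = (2*(-154)*(-140))*(-1/24655) - 45/2*(-1/212) = 43120*(-1/24655) + 45/424 = -8624/4931 + 45/424 = -3434681/2090744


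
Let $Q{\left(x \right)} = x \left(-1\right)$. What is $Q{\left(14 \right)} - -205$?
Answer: $191$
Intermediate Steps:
$Q{\left(x \right)} = - x$
$Q{\left(14 \right)} - -205 = \left(-1\right) 14 - -205 = -14 + 205 = 191$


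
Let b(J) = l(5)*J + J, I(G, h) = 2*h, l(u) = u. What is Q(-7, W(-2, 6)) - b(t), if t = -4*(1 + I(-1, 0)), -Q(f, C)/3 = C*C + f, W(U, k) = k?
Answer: -63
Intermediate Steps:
Q(f, C) = -3*f - 3*C² (Q(f, C) = -3*(C*C + f) = -3*(C² + f) = -3*(f + C²) = -3*f - 3*C²)
t = -4 (t = -4*(1 + 2*0) = -4*(1 + 0) = -4*1 = -4)
b(J) = 6*J (b(J) = 5*J + J = 6*J)
Q(-7, W(-2, 6)) - b(t) = (-3*(-7) - 3*6²) - 6*(-4) = (21 - 3*36) - 1*(-24) = (21 - 108) + 24 = -87 + 24 = -63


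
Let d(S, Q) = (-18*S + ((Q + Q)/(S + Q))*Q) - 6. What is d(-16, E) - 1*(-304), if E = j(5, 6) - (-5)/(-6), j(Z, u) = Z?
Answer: 124193/213 ≈ 583.07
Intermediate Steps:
E = 25/6 (E = 5 - (-5)/(-6) = 5 - (-5)*(-1)/6 = 5 - 1*5/6 = 5 - 5/6 = 25/6 ≈ 4.1667)
d(S, Q) = -6 - 18*S + 2*Q**2/(Q + S) (d(S, Q) = (-18*S + ((2*Q)/(Q + S))*Q) - 6 = (-18*S + (2*Q/(Q + S))*Q) - 6 = (-18*S + 2*Q**2/(Q + S)) - 6 = -6 - 18*S + 2*Q**2/(Q + S))
d(-16, E) - 1*(-304) = 2*((25/6)**2 - 9*(-16)**2 - 3*25/6 - 3*(-16) - 9*25/6*(-16))/(25/6 - 16) - 1*(-304) = 2*(625/36 - 9*256 - 25/2 + 48 + 600)/(-71/6) + 304 = 2*(-6/71)*(625/36 - 2304 - 25/2 + 48 + 600) + 304 = 2*(-6/71)*(-59441/36) + 304 = 59441/213 + 304 = 124193/213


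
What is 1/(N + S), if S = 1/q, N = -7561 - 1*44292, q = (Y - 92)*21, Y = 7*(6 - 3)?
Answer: -1491/77312824 ≈ -1.9285e-5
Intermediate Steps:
Y = 21 (Y = 7*3 = 21)
q = -1491 (q = (21 - 92)*21 = -71*21 = -1491)
N = -51853 (N = -7561 - 44292 = -51853)
S = -1/1491 (S = 1/(-1491) = -1/1491 ≈ -0.00067069)
1/(N + S) = 1/(-51853 - 1/1491) = 1/(-77312824/1491) = -1491/77312824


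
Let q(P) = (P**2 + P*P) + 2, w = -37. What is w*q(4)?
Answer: -1258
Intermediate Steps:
q(P) = 2 + 2*P**2 (q(P) = (P**2 + P**2) + 2 = 2*P**2 + 2 = 2 + 2*P**2)
w*q(4) = -37*(2 + 2*4**2) = -37*(2 + 2*16) = -37*(2 + 32) = -37*34 = -1258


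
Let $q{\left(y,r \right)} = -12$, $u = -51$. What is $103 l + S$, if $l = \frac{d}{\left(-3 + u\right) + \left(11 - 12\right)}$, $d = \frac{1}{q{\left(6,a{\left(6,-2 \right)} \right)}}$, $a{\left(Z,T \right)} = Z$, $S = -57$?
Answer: $- \frac{37517}{660} \approx -56.844$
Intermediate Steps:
$d = - \frac{1}{12}$ ($d = \frac{1}{-12} = - \frac{1}{12} \approx -0.083333$)
$l = \frac{1}{660}$ ($l = - \frac{1}{12 \left(\left(-3 - 51\right) + \left(11 - 12\right)\right)} = - \frac{1}{12 \left(-54 - 1\right)} = - \frac{1}{12 \left(-55\right)} = \left(- \frac{1}{12}\right) \left(- \frac{1}{55}\right) = \frac{1}{660} \approx 0.0015152$)
$103 l + S = 103 \cdot \frac{1}{660} - 57 = \frac{103}{660} - 57 = - \frac{37517}{660}$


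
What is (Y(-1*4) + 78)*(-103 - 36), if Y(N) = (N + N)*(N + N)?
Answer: -19738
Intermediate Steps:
Y(N) = 4*N² (Y(N) = (2*N)*(2*N) = 4*N²)
(Y(-1*4) + 78)*(-103 - 36) = (4*(-1*4)² + 78)*(-103 - 36) = (4*(-4)² + 78)*(-139) = (4*16 + 78)*(-139) = (64 + 78)*(-139) = 142*(-139) = -19738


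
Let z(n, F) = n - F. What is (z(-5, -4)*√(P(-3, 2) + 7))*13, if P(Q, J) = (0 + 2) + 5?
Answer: -13*√14 ≈ -48.642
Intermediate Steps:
P(Q, J) = 7 (P(Q, J) = 2 + 5 = 7)
(z(-5, -4)*√(P(-3, 2) + 7))*13 = ((-5 - 1*(-4))*√(7 + 7))*13 = ((-5 + 4)*√14)*13 = -√14*13 = -13*√14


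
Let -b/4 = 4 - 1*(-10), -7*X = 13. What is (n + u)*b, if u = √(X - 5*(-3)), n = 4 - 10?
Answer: 336 - 16*√161 ≈ 132.98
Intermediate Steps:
X = -13/7 (X = -⅐*13 = -13/7 ≈ -1.8571)
n = -6
b = -56 (b = -4*(4 - 1*(-10)) = -4*(4 + 10) = -4*14 = -56)
u = 2*√161/7 (u = √(-13/7 - 5*(-3)) = √(-13/7 + 15) = √(92/7) = 2*√161/7 ≈ 3.6253)
(n + u)*b = (-6 + 2*√161/7)*(-56) = 336 - 16*√161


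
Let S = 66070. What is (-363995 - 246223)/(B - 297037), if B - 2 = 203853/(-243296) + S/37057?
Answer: 5501615570652096/2678005535293421 ≈ 2.0544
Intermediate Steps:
B = 26552025843/9015819872 (B = 2 + (203853/(-243296) + 66070/37057) = 2 + (203853*(-1/243296) + 66070*(1/37057)) = 2 + (-203853/243296 + 66070/37057) = 2 + 8520386099/9015819872 = 26552025843/9015819872 ≈ 2.9450)
(-363995 - 246223)/(B - 297037) = (-363995 - 246223)/(26552025843/9015819872 - 297037) = -610218/(-2678005535293421/9015819872) = -610218*(-9015819872/2678005535293421) = 5501615570652096/2678005535293421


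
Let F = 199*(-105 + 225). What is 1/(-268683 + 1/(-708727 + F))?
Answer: -684847/184006746502 ≈ -3.7219e-6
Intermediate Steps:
F = 23880 (F = 199*120 = 23880)
1/(-268683 + 1/(-708727 + F)) = 1/(-268683 + 1/(-708727 + 23880)) = 1/(-268683 + 1/(-684847)) = 1/(-268683 - 1/684847) = 1/(-184006746502/684847) = -684847/184006746502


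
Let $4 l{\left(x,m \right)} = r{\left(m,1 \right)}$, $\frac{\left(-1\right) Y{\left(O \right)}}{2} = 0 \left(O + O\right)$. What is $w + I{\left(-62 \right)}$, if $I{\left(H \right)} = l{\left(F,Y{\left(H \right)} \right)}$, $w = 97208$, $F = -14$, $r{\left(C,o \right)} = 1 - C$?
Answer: $\frac{388833}{4} \approx 97208.0$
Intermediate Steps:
$Y{\left(O \right)} = 0$ ($Y{\left(O \right)} = - 2 \cdot 0 \left(O + O\right) = - 2 \cdot 0 \cdot 2 O = \left(-2\right) 0 = 0$)
$l{\left(x,m \right)} = \frac{1}{4} - \frac{m}{4}$ ($l{\left(x,m \right)} = \frac{1 - m}{4} = \frac{1}{4} - \frac{m}{4}$)
$I{\left(H \right)} = \frac{1}{4}$ ($I{\left(H \right)} = \frac{1}{4} - 0 = \frac{1}{4} + 0 = \frac{1}{4}$)
$w + I{\left(-62 \right)} = 97208 + \frac{1}{4} = \frac{388833}{4}$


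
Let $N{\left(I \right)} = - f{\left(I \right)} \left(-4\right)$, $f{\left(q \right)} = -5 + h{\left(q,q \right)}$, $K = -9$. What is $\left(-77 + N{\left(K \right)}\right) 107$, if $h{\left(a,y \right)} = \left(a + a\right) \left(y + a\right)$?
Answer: $128293$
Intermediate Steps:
$h{\left(a,y \right)} = 2 a \left(a + y\right)$
$f{\left(q \right)} = -5 + 4 q^{2}$ ($f{\left(q \right)} = -5 + 2 q \left(q + q\right) = -5 + 2 q 2 q = -5 + 4 q^{2}$)
$N{\left(I \right)} = -20 + 16 I^{2}$ ($N{\left(I \right)} = - \left(-5 + 4 I^{2}\right) \left(-4\right) = - (20 - 16 I^{2}) = -20 + 16 I^{2}$)
$\left(-77 + N{\left(K \right)}\right) 107 = \left(-77 - \left(20 - 16 \left(-9\right)^{2}\right)\right) 107 = \left(-77 + \left(-20 + 16 \cdot 81\right)\right) 107 = \left(-77 + \left(-20 + 1296\right)\right) 107 = \left(-77 + 1276\right) 107 = 1199 \cdot 107 = 128293$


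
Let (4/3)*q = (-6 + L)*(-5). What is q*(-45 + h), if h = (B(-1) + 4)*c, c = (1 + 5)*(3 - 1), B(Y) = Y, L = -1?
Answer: -945/4 ≈ -236.25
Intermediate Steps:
c = 12 (c = 6*2 = 12)
h = 36 (h = (-1 + 4)*12 = 3*12 = 36)
q = 105/4 (q = 3*((-6 - 1)*(-5))/4 = 3*(-7*(-5))/4 = (¾)*35 = 105/4 ≈ 26.250)
q*(-45 + h) = 105*(-45 + 36)/4 = (105/4)*(-9) = -945/4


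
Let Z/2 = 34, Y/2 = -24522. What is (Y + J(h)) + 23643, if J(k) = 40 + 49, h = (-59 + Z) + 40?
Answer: -25312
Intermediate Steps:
Y = -49044 (Y = 2*(-24522) = -49044)
Z = 68 (Z = 2*34 = 68)
h = 49 (h = (-59 + 68) + 40 = 9 + 40 = 49)
J(k) = 89
(Y + J(h)) + 23643 = (-49044 + 89) + 23643 = -48955 + 23643 = -25312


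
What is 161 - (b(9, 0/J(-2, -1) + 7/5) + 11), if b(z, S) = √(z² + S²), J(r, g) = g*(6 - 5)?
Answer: 150 - √2074/5 ≈ 140.89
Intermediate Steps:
J(r, g) = g (J(r, g) = g*1 = g)
b(z, S) = √(S² + z²)
161 - (b(9, 0/J(-2, -1) + 7/5) + 11) = 161 - (√((0/(-1) + 7/5)² + 9²) + 11) = 161 - (√((0*(-1) + 7*(⅕))² + 81) + 11) = 161 - (√((0 + 7/5)² + 81) + 11) = 161 - (√((7/5)² + 81) + 11) = 161 - (√(49/25 + 81) + 11) = 161 - (√(2074/25) + 11) = 161 - (√2074/5 + 11) = 161 - (11 + √2074/5) = 161 + (-11 - √2074/5) = 150 - √2074/5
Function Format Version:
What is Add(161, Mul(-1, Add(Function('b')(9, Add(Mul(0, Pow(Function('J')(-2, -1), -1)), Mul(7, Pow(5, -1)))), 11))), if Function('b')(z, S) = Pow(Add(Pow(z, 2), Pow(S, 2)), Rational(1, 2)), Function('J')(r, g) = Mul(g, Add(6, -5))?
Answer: Add(150, Mul(Rational(-1, 5), Pow(2074, Rational(1, 2)))) ≈ 140.89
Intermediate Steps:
Function('J')(r, g) = g (Function('J')(r, g) = Mul(g, 1) = g)
Function('b')(z, S) = Pow(Add(Pow(S, 2), Pow(z, 2)), Rational(1, 2))
Add(161, Mul(-1, Add(Function('b')(9, Add(Mul(0, Pow(Function('J')(-2, -1), -1)), Mul(7, Pow(5, -1)))), 11))) = Add(161, Mul(-1, Add(Pow(Add(Pow(Add(Mul(0, Pow(-1, -1)), Mul(7, Pow(5, -1))), 2), Pow(9, 2)), Rational(1, 2)), 11))) = Add(161, Mul(-1, Add(Pow(Add(Pow(Add(Mul(0, -1), Mul(7, Rational(1, 5))), 2), 81), Rational(1, 2)), 11))) = Add(161, Mul(-1, Add(Pow(Add(Pow(Add(0, Rational(7, 5)), 2), 81), Rational(1, 2)), 11))) = Add(161, Mul(-1, Add(Pow(Add(Pow(Rational(7, 5), 2), 81), Rational(1, 2)), 11))) = Add(161, Mul(-1, Add(Pow(Add(Rational(49, 25), 81), Rational(1, 2)), 11))) = Add(161, Mul(-1, Add(Pow(Rational(2074, 25), Rational(1, 2)), 11))) = Add(161, Mul(-1, Add(Mul(Rational(1, 5), Pow(2074, Rational(1, 2))), 11))) = Add(161, Mul(-1, Add(11, Mul(Rational(1, 5), Pow(2074, Rational(1, 2)))))) = Add(161, Add(-11, Mul(Rational(-1, 5), Pow(2074, Rational(1, 2))))) = Add(150, Mul(Rational(-1, 5), Pow(2074, Rational(1, 2))))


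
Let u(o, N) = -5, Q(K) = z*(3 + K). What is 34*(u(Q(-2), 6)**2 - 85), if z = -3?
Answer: -2040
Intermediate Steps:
Q(K) = -9 - 3*K (Q(K) = -3*(3 + K) = -9 - 3*K)
34*(u(Q(-2), 6)**2 - 85) = 34*((-5)**2 - 85) = 34*(25 - 85) = 34*(-60) = -2040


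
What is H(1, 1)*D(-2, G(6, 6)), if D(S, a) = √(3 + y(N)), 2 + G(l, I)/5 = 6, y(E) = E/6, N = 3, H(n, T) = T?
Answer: √14/2 ≈ 1.8708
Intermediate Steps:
y(E) = E/6 (y(E) = E*(⅙) = E/6)
G(l, I) = 20 (G(l, I) = -10 + 5*6 = -10 + 30 = 20)
D(S, a) = √14/2 (D(S, a) = √(3 + (⅙)*3) = √(3 + ½) = √(7/2) = √14/2)
H(1, 1)*D(-2, G(6, 6)) = 1*(√14/2) = √14/2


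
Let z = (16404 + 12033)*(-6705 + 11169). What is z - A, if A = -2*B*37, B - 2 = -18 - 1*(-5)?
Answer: 126941954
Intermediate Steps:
B = -11 (B = 2 + (-18 - 1*(-5)) = 2 + (-18 + 5) = 2 - 13 = -11)
z = 126942768 (z = 28437*4464 = 126942768)
A = 814 (A = -2*(-11)*37 = 22*37 = 814)
z - A = 126942768 - 1*814 = 126942768 - 814 = 126941954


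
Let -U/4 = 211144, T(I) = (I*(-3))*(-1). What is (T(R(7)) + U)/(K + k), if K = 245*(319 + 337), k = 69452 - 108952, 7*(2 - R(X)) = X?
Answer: -844573/121220 ≈ -6.9673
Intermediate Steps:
R(X) = 2 - X/7
T(I) = 3*I (T(I) = -3*I*(-1) = 3*I)
k = -39500
U = -844576 (U = -4*211144 = -844576)
K = 160720 (K = 245*656 = 160720)
(T(R(7)) + U)/(K + k) = (3*(2 - 1/7*7) - 844576)/(160720 - 39500) = (3*(2 - 1) - 844576)/121220 = (3*1 - 844576)*(1/121220) = (3 - 844576)*(1/121220) = -844573*1/121220 = -844573/121220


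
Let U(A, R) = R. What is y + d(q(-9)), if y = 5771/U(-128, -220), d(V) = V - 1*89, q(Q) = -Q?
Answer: -23371/220 ≈ -106.23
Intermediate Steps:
d(V) = -89 + V (d(V) = V - 89 = -89 + V)
y = -5771/220 (y = 5771/(-220) = 5771*(-1/220) = -5771/220 ≈ -26.232)
y + d(q(-9)) = -5771/220 + (-89 - 1*(-9)) = -5771/220 + (-89 + 9) = -5771/220 - 80 = -23371/220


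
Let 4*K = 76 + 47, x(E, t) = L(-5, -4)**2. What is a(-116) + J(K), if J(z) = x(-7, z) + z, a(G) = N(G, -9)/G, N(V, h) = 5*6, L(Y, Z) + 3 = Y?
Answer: 10961/116 ≈ 94.491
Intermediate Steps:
L(Y, Z) = -3 + Y
N(V, h) = 30
x(E, t) = 64 (x(E, t) = (-3 - 5)**2 = (-8)**2 = 64)
a(G) = 30/G
K = 123/4 (K = (76 + 47)/4 = (1/4)*123 = 123/4 ≈ 30.750)
J(z) = 64 + z
a(-116) + J(K) = 30/(-116) + (64 + 123/4) = 30*(-1/116) + 379/4 = -15/58 + 379/4 = 10961/116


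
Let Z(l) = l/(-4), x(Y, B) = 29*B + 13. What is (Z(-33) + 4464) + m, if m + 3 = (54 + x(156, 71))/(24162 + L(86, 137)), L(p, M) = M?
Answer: 434401727/97196 ≈ 4469.3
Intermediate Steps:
x(Y, B) = 13 + 29*B
Z(l) = -l/4 (Z(l) = l*(-1/4) = -l/4)
m = -70771/24299 (m = -3 + (54 + (13 + 29*71))/(24162 + 137) = -3 + (54 + (13 + 2059))/24299 = -3 + (54 + 2072)*(1/24299) = -3 + 2126*(1/24299) = -3 + 2126/24299 = -70771/24299 ≈ -2.9125)
(Z(-33) + 4464) + m = (-1/4*(-33) + 4464) - 70771/24299 = (33/4 + 4464) - 70771/24299 = 17889/4 - 70771/24299 = 434401727/97196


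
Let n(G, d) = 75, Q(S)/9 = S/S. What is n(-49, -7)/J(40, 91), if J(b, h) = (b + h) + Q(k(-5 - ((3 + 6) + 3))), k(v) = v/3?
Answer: 15/28 ≈ 0.53571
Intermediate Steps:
k(v) = v/3 (k(v) = v*(⅓) = v/3)
Q(S) = 9 (Q(S) = 9*(S/S) = 9*1 = 9)
J(b, h) = 9 + b + h (J(b, h) = (b + h) + 9 = 9 + b + h)
n(-49, -7)/J(40, 91) = 75/(9 + 40 + 91) = 75/140 = 75*(1/140) = 15/28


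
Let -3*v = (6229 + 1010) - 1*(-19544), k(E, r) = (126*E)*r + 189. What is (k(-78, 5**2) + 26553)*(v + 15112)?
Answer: -1354109258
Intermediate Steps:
k(E, r) = 189 + 126*E*r (k(E, r) = 126*E*r + 189 = 189 + 126*E*r)
v = -26783/3 (v = -((6229 + 1010) - 1*(-19544))/3 = -(7239 + 19544)/3 = -1/3*26783 = -26783/3 ≈ -8927.7)
(k(-78, 5**2) + 26553)*(v + 15112) = ((189 + 126*(-78)*5**2) + 26553)*(-26783/3 + 15112) = ((189 + 126*(-78)*25) + 26553)*(18553/3) = ((189 - 245700) + 26553)*(18553/3) = (-245511 + 26553)*(18553/3) = -218958*18553/3 = -1354109258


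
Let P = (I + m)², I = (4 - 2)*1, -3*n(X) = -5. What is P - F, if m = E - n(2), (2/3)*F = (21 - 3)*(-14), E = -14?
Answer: 5083/9 ≈ 564.78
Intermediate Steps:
n(X) = 5/3 (n(X) = -⅓*(-5) = 5/3)
F = -378 (F = 3*((21 - 3)*(-14))/2 = 3*(18*(-14))/2 = (3/2)*(-252) = -378)
I = 2 (I = 2*1 = 2)
m = -47/3 (m = -14 - 1*5/3 = -14 - 5/3 = -47/3 ≈ -15.667)
P = 1681/9 (P = (2 - 47/3)² = (-41/3)² = 1681/9 ≈ 186.78)
P - F = 1681/9 - 1*(-378) = 1681/9 + 378 = 5083/9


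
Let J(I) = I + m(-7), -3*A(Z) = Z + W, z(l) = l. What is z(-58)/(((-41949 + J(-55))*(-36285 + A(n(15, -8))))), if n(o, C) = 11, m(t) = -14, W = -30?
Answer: -29/762178508 ≈ -3.8049e-8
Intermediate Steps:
A(Z) = 10 - Z/3 (A(Z) = -(Z - 30)/3 = -(-30 + Z)/3 = 10 - Z/3)
J(I) = -14 + I (J(I) = I - 14 = -14 + I)
z(-58)/(((-41949 + J(-55))*(-36285 + A(n(15, -8))))) = -58*1/((-41949 + (-14 - 55))*(-36285 + (10 - ⅓*11))) = -58*1/((-41949 - 69)*(-36285 + (10 - 11/3))) = -58*(-1/(42018*(-36285 + 19/3))) = -58/((-42018*(-108836/3))) = -58/1524357016 = -58*1/1524357016 = -29/762178508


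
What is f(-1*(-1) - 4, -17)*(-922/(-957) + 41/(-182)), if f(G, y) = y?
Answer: -2185639/174174 ≈ -12.549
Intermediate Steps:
f(-1*(-1) - 4, -17)*(-922/(-957) + 41/(-182)) = -17*(-922/(-957) + 41/(-182)) = -17*(-922*(-1/957) + 41*(-1/182)) = -17*(922/957 - 41/182) = -17*128567/174174 = -2185639/174174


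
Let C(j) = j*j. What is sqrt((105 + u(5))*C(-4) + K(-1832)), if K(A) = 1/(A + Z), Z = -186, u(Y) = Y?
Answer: 3*sqrt(796365358)/2018 ≈ 41.952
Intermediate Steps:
C(j) = j**2
K(A) = 1/(-186 + A) (K(A) = 1/(A - 186) = 1/(-186 + A))
sqrt((105 + u(5))*C(-4) + K(-1832)) = sqrt((105 + 5)*(-4)**2 + 1/(-186 - 1832)) = sqrt(110*16 + 1/(-2018)) = sqrt(1760 - 1/2018) = sqrt(3551679/2018) = 3*sqrt(796365358)/2018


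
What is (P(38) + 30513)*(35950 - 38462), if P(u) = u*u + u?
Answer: -80371440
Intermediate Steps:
P(u) = u + u² (P(u) = u² + u = u + u²)
(P(38) + 30513)*(35950 - 38462) = (38*(1 + 38) + 30513)*(35950 - 38462) = (38*39 + 30513)*(-2512) = (1482 + 30513)*(-2512) = 31995*(-2512) = -80371440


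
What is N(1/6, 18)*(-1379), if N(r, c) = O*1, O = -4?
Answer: 5516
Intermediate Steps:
N(r, c) = -4 (N(r, c) = -4*1 = -4)
N(1/6, 18)*(-1379) = -4*(-1379) = 5516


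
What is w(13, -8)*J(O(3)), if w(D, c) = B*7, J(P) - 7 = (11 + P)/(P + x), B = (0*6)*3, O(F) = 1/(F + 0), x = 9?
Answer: 0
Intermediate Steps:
O(F) = 1/F
B = 0 (B = 0*3 = 0)
J(P) = 7 + (11 + P)/(9 + P) (J(P) = 7 + (11 + P)/(P + 9) = 7 + (11 + P)/(9 + P))
w(D, c) = 0 (w(D, c) = 0*7 = 0)
w(13, -8)*J(O(3)) = 0*(2*(37 + 4/3)/(9 + 1/3)) = 0*(2*(37 + 4*(⅓))/(9 + ⅓)) = 0*(2*(37 + 4/3)/(28/3)) = 0*(2*(3/28)*(115/3)) = 0*(115/14) = 0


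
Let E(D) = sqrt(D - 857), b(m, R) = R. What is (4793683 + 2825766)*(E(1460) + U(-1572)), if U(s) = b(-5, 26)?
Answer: 198105674 + 22858347*sqrt(67) ≈ 3.8521e+8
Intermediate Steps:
E(D) = sqrt(-857 + D)
U(s) = 26
(4793683 + 2825766)*(E(1460) + U(-1572)) = (4793683 + 2825766)*(sqrt(-857 + 1460) + 26) = 7619449*(sqrt(603) + 26) = 7619449*(3*sqrt(67) + 26) = 7619449*(26 + 3*sqrt(67)) = 198105674 + 22858347*sqrt(67)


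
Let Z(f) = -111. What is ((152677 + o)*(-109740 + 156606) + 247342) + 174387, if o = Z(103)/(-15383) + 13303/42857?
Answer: 4717596717203653957/659269231 ≈ 7.1558e+9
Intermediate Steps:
o = 209397176/659269231 (o = -111/(-15383) + 13303/42857 = -111*(-1/15383) + 13303*(1/42857) = 111/15383 + 13303/42857 = 209397176/659269231 ≈ 0.31762)
((152677 + o)*(-109740 + 156606) + 247342) + 174387 = ((152677 + 209397176/659269231)*(-109740 + 156606) + 247342) + 174387 = ((100655457778563/659269231)*46866 + 247342) + 174387 = (4717318684250133558/659269231 + 247342) + 174387 = 4717481749220267560/659269231 + 174387 = 4717596717203653957/659269231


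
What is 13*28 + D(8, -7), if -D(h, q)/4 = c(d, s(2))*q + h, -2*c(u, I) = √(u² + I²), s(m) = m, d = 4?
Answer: 332 - 28*√5 ≈ 269.39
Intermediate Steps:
c(u, I) = -√(I² + u²)/2 (c(u, I) = -√(u² + I²)/2 = -√(I² + u²)/2)
D(h, q) = -4*h + 4*q*√5 (D(h, q) = -4*((-√(2² + 4²)/2)*q + h) = -4*((-√(4 + 16)/2)*q + h) = -4*((-√5)*q + h) = -4*(-q*√5 + h) = -4*(h - q*√5) = -4*h + 4*q*√5)
13*28 + D(8, -7) = 13*28 + (-4*8 + 4*(-7)*√5) = 364 + (-32 - 28*√5) = 332 - 28*√5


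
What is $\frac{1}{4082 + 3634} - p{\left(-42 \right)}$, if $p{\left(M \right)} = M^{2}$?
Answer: $- \frac{13611023}{7716} \approx -1764.0$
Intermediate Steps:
$\frac{1}{4082 + 3634} - p{\left(-42 \right)} = \frac{1}{4082 + 3634} - \left(-42\right)^{2} = \frac{1}{7716} - 1764 = - \frac{13611023}{7716}$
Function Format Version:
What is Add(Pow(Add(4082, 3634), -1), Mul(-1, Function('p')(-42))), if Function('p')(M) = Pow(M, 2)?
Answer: Rational(-13611023, 7716) ≈ -1764.0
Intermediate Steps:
Add(Pow(Add(4082, 3634), -1), Mul(-1, Function('p')(-42))) = Add(Pow(Add(4082, 3634), -1), Mul(-1, Pow(-42, 2))) = Add(Pow(7716, -1), Mul(-1, 1764)) = Add(Rational(1, 7716), -1764) = Rational(-13611023, 7716)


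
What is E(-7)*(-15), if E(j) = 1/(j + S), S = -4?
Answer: 15/11 ≈ 1.3636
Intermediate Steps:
E(j) = 1/(-4 + j) (E(j) = 1/(j - 4) = 1/(-4 + j))
E(-7)*(-15) = -15/(-4 - 7) = -15/(-11) = -1/11*(-15) = 15/11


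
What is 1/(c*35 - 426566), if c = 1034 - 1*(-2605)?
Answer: -1/299201 ≈ -3.3422e-6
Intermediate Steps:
c = 3639 (c = 1034 + 2605 = 3639)
1/(c*35 - 426566) = 1/(3639*35 - 426566) = 1/(127365 - 426566) = 1/(-299201) = -1/299201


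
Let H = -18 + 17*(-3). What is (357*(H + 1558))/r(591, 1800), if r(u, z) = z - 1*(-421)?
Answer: 531573/2221 ≈ 239.34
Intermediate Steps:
r(u, z) = 421 + z (r(u, z) = z + 421 = 421 + z)
H = -69 (H = -18 - 51 = -69)
(357*(H + 1558))/r(591, 1800) = (357*(-69 + 1558))/(421 + 1800) = (357*1489)/2221 = 531573*(1/2221) = 531573/2221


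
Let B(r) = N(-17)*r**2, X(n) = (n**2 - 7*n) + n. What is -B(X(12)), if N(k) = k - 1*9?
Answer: 134784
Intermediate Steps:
N(k) = -9 + k (N(k) = k - 9 = -9 + k)
X(n) = n**2 - 6*n
B(r) = -26*r**2 (B(r) = (-9 - 17)*r**2 = -26*r**2)
-B(X(12)) = -(-26)*(12*(-6 + 12))**2 = -(-26)*(12*6)**2 = -(-26)*72**2 = -(-26)*5184 = -1*(-134784) = 134784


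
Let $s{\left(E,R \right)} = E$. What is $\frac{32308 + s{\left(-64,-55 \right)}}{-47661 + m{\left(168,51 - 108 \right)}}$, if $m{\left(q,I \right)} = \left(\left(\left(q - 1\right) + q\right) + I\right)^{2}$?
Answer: $\frac{32244}{29623} \approx 1.0885$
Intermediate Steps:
$m{\left(q,I \right)} = \left(-1 + I + 2 q\right)^{2}$ ($m{\left(q,I \right)} = \left(\left(\left(-1 + q\right) + q\right) + I\right)^{2} = \left(\left(-1 + 2 q\right) + I\right)^{2} = \left(-1 + I + 2 q\right)^{2}$)
$\frac{32308 + s{\left(-64,-55 \right)}}{-47661 + m{\left(168,51 - 108 \right)}} = \frac{32308 - 64}{-47661 + \left(-1 + \left(51 - 108\right) + 2 \cdot 168\right)^{2}} = \frac{32244}{-47661 + \left(-1 + \left(51 - 108\right) + 336\right)^{2}} = \frac{32244}{-47661 + \left(-1 - 57 + 336\right)^{2}} = \frac{32244}{-47661 + 278^{2}} = \frac{32244}{-47661 + 77284} = \frac{32244}{29623}$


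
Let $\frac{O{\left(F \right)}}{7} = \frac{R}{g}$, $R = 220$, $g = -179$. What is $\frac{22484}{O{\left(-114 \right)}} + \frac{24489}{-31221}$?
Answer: $- \frac{45343028}{17345} \approx -2614.2$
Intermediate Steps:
$O{\left(F \right)} = - \frac{1540}{179}$ ($O{\left(F \right)} = 7 \frac{220}{-179} = 7 \cdot 220 \left(- \frac{1}{179}\right) = 7 \left(- \frac{220}{179}\right) = - \frac{1540}{179}$)
$\frac{22484}{O{\left(-114 \right)}} + \frac{24489}{-31221} = \frac{22484}{- \frac{1540}{179}} + \frac{24489}{-31221} = 22484 \left(- \frac{179}{1540}\right) + 24489 \left(- \frac{1}{31221}\right) = - \frac{13067}{5} - \frac{2721}{3469} = - \frac{45343028}{17345}$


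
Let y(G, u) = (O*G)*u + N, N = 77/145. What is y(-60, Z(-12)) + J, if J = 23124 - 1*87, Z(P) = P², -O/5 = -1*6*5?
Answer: -184579558/145 ≈ -1.2730e+6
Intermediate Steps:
O = 150 (O = -5*(-1*6)*5 = -(-30)*5 = -5*(-30) = 150)
N = 77/145 (N = 77*(1/145) = 77/145 ≈ 0.53103)
J = 23037 (J = 23124 - 87 = 23037)
y(G, u) = 77/145 + 150*G*u (y(G, u) = (150*G)*u + 77/145 = 150*G*u + 77/145 = 77/145 + 150*G*u)
y(-60, Z(-12)) + J = (77/145 + 150*(-60)*(-12)²) + 23037 = (77/145 + 150*(-60)*144) + 23037 = (77/145 - 1296000) + 23037 = -187919923/145 + 23037 = -184579558/145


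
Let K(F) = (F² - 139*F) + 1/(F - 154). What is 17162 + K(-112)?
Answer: 12042883/266 ≈ 45274.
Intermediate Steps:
K(F) = F² + 1/(-154 + F) - 139*F (K(F) = (F² - 139*F) + 1/(-154 + F) = F² + 1/(-154 + F) - 139*F)
17162 + K(-112) = 17162 + (1 + (-112)³ - 293*(-112)² + 21406*(-112))/(-154 - 112) = 17162 + (1 - 1404928 - 293*12544 - 2397472)/(-266) = 17162 - (1 - 1404928 - 3675392 - 2397472)/266 = 17162 - 1/266*(-7477791) = 17162 + 7477791/266 = 12042883/266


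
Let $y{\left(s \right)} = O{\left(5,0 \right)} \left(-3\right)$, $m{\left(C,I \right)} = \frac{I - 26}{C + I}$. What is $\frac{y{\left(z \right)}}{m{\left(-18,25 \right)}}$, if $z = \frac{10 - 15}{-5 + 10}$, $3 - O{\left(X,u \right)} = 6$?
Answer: $-63$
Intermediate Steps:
$m{\left(C,I \right)} = \frac{-26 + I}{C + I}$
$O{\left(X,u \right)} = -3$ ($O{\left(X,u \right)} = 3 - 6 = -3$)
$z = -1$ ($z = - \frac{5}{5} = \left(-5\right) \frac{1}{5} = -1$)
$y{\left(s \right)} = 9$ ($y{\left(s \right)} = \left(-3\right) \left(-3\right) = 9$)
$\frac{y{\left(z \right)}}{m{\left(-18,25 \right)}} = \frac{9}{\frac{1}{-18 + 25} \left(-26 + 25\right)} = \frac{9}{\frac{1}{7} \left(-1\right)} = \frac{9}{- \frac{1}{7}} = 9 \left(-7\right) = -63$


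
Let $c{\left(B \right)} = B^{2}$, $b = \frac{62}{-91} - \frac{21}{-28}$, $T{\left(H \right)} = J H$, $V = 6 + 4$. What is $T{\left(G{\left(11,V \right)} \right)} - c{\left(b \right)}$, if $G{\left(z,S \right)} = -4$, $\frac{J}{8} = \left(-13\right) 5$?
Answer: $\frac{275591055}{132496} \approx 2080.0$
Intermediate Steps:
$J = -520$ ($J = 8 \left(\left(-13\right) 5\right) = 8 \left(-65\right) = -520$)
$V = 10$
$T{\left(H \right)} = - 520 H$
$b = \frac{25}{364}$ ($b = 62 \left(- \frac{1}{91}\right) - - \frac{3}{4} = - \frac{62}{91} + \frac{3}{4} = \frac{25}{364} \approx 0.068681$)
$T{\left(G{\left(11,V \right)} \right)} - c{\left(b \right)} = \left(-520\right) \left(-4\right) - \left(\frac{25}{364}\right)^{2} = 2080 - \frac{625}{132496} = \frac{275591055}{132496}$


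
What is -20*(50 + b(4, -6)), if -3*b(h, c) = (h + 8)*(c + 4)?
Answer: -1160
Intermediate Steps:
b(h, c) = -(4 + c)*(8 + h)/3 (b(h, c) = -(h + 8)*(c + 4)/3 = -(8 + h)*(4 + c)/3 = -(4 + c)*(8 + h)/3)
-20*(50 + b(4, -6)) = -20*(50 + (-32/3 - 8/3*(-6) - 4/3*4 - ⅓*(-6)*4)) = -20*(50 + (-32/3 + 16 - 16/3 + 8)) = -20*(50 + 8) = -20*58 = -1160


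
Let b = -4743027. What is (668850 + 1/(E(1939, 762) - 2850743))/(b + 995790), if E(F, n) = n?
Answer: -1906209791849/10679554252497 ≈ -0.17849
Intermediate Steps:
(668850 + 1/(E(1939, 762) - 2850743))/(b + 995790) = (668850 + 1/(762 - 2850743))/(-4743027 + 995790) = (668850 + 1/(-2849981))/(-3747237) = (668850 - 1/2849981)*(-1/3747237) = (1906209791849/2849981)*(-1/3747237) = -1906209791849/10679554252497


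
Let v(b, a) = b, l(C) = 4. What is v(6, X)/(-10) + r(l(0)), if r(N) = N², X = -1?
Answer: 77/5 ≈ 15.400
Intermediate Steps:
v(6, X)/(-10) + r(l(0)) = 6/(-10) + 4² = 6*(-⅒) + 16 = -⅗ + 16 = 77/5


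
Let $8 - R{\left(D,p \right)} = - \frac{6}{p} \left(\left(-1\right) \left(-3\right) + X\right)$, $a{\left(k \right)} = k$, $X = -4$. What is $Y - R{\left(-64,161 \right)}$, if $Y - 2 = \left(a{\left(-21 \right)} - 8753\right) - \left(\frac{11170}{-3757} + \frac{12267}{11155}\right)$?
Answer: $- \frac{2575187196613}{293365345} \approx -8778.1$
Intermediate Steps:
$R{\left(D,p \right)} = 8 - \frac{6}{p}$ ($R{\left(D,p \right)} = 8 - - \frac{6}{p} \left(\left(-1\right) \left(-3\right) - 4\right) = 8 - - \frac{6}{p} \left(3 - 4\right) = 8 - - \frac{6}{p} \left(-1\right) = 8 - \frac{6}{p}$)
$Y = - \frac{367550172389}{41909335}$ ($Y = 2 - \left(8774 - \frac{11170}{3757} + \frac{12267}{11155}\right) = 2 - \frac{367633991059}{41909335} = - \frac{367550172389}{41909335} \approx -8770.1$)
$Y - R{\left(-64,161 \right)} = - \frac{367550172389}{41909335} - \left(8 - \frac{6}{161}\right) = - \frac{367550172389}{41909335} - \frac{1282}{161} = - \frac{2575187196613}{293365345}$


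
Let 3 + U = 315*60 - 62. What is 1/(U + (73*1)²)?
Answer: 1/24164 ≈ 4.1384e-5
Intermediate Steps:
U = 18835 (U = -3 + (315*60 - 62) = -3 + (18900 - 62) = -3 + 18838 = 18835)
1/(U + (73*1)²) = 1/(18835 + (73*1)²) = 1/(18835 + 73²) = 1/(18835 + 5329) = 1/24164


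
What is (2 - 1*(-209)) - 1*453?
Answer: -242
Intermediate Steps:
(2 - 1*(-209)) - 1*453 = (2 + 209) - 453 = 211 - 453 = -242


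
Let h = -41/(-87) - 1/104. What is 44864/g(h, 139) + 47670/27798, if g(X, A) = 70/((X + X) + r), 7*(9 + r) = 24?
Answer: -3822250915433/1283781135 ≈ -2977.3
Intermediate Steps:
r = -39/7 (r = -9 + (1/7)*24 = -9 + 24/7 = -39/7 ≈ -5.5714)
h = 4177/9048 (h = -41*(-1/87) - 1*1/104 = 41/87 - 1/104 = 4177/9048 ≈ 0.46165)
g(X, A) = 70/(-39/7 + 2*X) (g(X, A) = 70/((X + X) - 39/7) = 70/(2*X - 39/7) = 70/(-39/7 + 2*X))
44864/g(h, 139) + 47670/27798 = 44864/((490/(-39 + 14*(4177/9048)))) + 47670/27798 = 44864/((490/(-39 + 29239/4524))) + 47670*(1/27798) = 44864/((490/(-147197/4524))) + 7945/4633 = 44864/((490*(-4524/147197))) + 7945/4633 = 44864/(-2216760/147197) + 7945/4633 = 44864*(-147197/2216760) + 7945/4633 = -825480776/277095 + 7945/4633 = -3822250915433/1283781135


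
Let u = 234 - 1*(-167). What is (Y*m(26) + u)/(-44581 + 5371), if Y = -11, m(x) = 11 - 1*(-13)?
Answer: -137/39210 ≈ -0.0034940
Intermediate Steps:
m(x) = 24 (m(x) = 11 + 13 = 24)
u = 401 (u = 234 + 167 = 401)
(Y*m(26) + u)/(-44581 + 5371) = (-11*24 + 401)/(-44581 + 5371) = (-264 + 401)/(-39210) = 137*(-1/39210) = -137/39210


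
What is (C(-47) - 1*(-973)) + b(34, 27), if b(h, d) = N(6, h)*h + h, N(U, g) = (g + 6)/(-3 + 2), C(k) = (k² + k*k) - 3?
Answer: 4062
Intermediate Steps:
C(k) = -3 + 2*k² (C(k) = (k² + k²) - 3 = 2*k² - 3 = -3 + 2*k²)
N(U, g) = -6 - g (N(U, g) = (6 + g)/(-1) = (6 + g)*(-1) = -6 - g)
b(h, d) = h + h*(-6 - h) (b(h, d) = (-6 - h)*h + h = h*(-6 - h) + h = h + h*(-6 - h))
(C(-47) - 1*(-973)) + b(34, 27) = ((-3 + 2*(-47)²) - 1*(-973)) - 1*34*(5 + 34) = ((-3 + 2*2209) + 973) - 1*34*39 = ((-3 + 4418) + 973) - 1326 = (4415 + 973) - 1326 = 5388 - 1326 = 4062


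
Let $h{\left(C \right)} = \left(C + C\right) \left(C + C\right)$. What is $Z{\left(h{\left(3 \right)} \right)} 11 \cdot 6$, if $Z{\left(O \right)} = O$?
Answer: $2376$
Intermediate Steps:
$h{\left(C \right)} = 4 C^{2}$ ($h{\left(C \right)} = 2 C 2 C = 4 C^{2}$)
$Z{\left(h{\left(3 \right)} \right)} 11 \cdot 6 = 4 \cdot 3^{2} \cdot 11 \cdot 6 = 4 \cdot 9 \cdot 11 \cdot 6 = 36 \cdot 11 \cdot 6 = 396 \cdot 6 = 2376$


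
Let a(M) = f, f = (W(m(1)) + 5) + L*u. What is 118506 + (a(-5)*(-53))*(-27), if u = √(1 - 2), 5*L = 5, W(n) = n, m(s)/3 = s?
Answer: 129954 + 1431*I ≈ 1.2995e+5 + 1431.0*I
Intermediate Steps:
m(s) = 3*s
L = 1 (L = (⅕)*5 = 1)
u = I (u = √(-1) = I ≈ 1.0*I)
f = 8 + I (f = (3*1 + 5) + 1*I = (3 + 5) + I = 8 + I ≈ 8.0 + 1.0*I)
a(M) = 8 + I
118506 + (a(-5)*(-53))*(-27) = 118506 + ((8 + I)*(-53))*(-27) = 118506 + (-424 - 53*I)*(-27) = 118506 + (11448 + 1431*I) = 129954 + 1431*I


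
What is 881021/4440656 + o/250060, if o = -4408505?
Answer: -967817303401/55521521968 ≈ -17.431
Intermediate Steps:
881021/4440656 + o/250060 = 881021/4440656 - 4408505/250060 = 881021*(1/4440656) - 4408505*1/250060 = 881021/4440656 - 881701/50012 = -967817303401/55521521968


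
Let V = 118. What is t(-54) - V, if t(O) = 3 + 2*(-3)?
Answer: -121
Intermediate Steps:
t(O) = -3 (t(O) = 3 - 6 = -3)
t(-54) - V = -3 - 1*118 = -3 - 118 = -121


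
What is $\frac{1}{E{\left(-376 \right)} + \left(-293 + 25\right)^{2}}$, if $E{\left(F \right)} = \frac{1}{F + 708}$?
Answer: $\frac{332}{23845569} \approx 1.3923 \cdot 10^{-5}$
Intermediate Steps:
$E{\left(F \right)} = \frac{1}{708 + F}$
$\frac{1}{E{\left(-376 \right)} + \left(-293 + 25\right)^{2}} = \frac{1}{\frac{1}{708 - 376} + \left(-293 + 25\right)^{2}} = \frac{1}{\frac{1}{332} + \left(-268\right)^{2}} = \frac{1}{\frac{1}{332} + 71824} = \frac{1}{\frac{23845569}{332}} = \frac{332}{23845569}$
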